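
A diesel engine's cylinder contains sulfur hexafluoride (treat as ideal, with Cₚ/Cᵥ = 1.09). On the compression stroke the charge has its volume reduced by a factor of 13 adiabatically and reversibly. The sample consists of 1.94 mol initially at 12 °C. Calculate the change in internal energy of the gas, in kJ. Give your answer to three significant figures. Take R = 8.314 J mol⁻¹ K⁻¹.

Adiabatic: T₁V₁^(γ−1) = T₂V₂^(γ−1) ⇒ T₂ = T₁ (V₁/V₂)^(γ−1).
T₁ = 12 °C = 285.1 K.
T₂ = 285.1 × 13^(0.09) = 359.2 K.
Q = 0, so ΔU = W_on_gas = nCᵥΔT with Cᵥ = R/(γ−1) = 92.38 J/(mol·K).
ΔU = 1.94 × 92.38 × (359.2 − 285.1) = 13270 J.

ΔU ≈ 13.3 kJ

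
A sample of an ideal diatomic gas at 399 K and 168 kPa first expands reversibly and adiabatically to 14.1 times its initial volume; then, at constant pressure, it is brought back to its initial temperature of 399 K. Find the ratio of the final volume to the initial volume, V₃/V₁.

For a diatomic ideal gas γ = 7/5.
Adiabatic step: V₂/V₁ = 14.1; T₂ = T₁·(1/14.1)^(2/5) = 138.4 K.
Isobaric step: V₃/V₂ = T₃/T₂ = 399/138.4.
V₃/V₁ = (V₂/V₁)(V₃/V₂) = 14.1 × (399/138.4) = 40.64.

V₃/V₁ ≈ 40.6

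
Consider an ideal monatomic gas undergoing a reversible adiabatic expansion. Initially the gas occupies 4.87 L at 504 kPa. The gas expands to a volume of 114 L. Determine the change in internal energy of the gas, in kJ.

ΔU ≈ -3.23 kJ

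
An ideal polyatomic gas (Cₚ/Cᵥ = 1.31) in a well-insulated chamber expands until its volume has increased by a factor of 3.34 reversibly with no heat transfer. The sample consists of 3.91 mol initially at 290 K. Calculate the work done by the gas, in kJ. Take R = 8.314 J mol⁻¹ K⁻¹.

For a reversible adiabat TV^(γ−1) is constant, so T₂ = T₁ (V₁/V₂)^(γ−1).
T₂ = 290 × (1/3.34)^(0.31) = 199.5 K.
Q = 0, so ΔU = W_on_gas = nCᵥΔT with Cᵥ = R/(γ−1) = 26.82 J/(mol·K).
ΔU = 3.91 × 26.82 × (199.5 − 290) = -9486 J.
Work done by the gas = −ΔU = 9486 J.

W ≈ 9.49 kJ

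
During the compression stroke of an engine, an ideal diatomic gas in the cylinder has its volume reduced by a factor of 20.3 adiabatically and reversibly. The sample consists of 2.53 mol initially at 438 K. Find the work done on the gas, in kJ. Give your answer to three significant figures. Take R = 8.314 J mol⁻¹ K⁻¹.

Adiabatic: T₁V₁^(γ−1) = T₂V₂^(γ−1) ⇒ T₂ = T₁ (V₁/V₂)^(γ−1).
γ = 7/5 for a diatomic ideal gas, so γ−1 = 2/5.
T₂ = 438 × 20.3^(2/5) = 1460 K.
Q = 0, so ΔU = W_on_gas = nCᵥΔT with Cᵥ = R/(γ−1) = 20.79 J/(mol·K).
ΔU = 2.53 × 20.79 × (1460 − 438) = 53760 J.

W ≈ 53.8 kJ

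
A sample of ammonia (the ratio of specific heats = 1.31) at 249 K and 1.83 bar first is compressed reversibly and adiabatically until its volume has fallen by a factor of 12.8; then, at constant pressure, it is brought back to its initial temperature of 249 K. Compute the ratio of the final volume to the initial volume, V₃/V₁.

Adiabatic step: V₂/V₁ = 0.07812; T₂ = T₁·12.8^(0.31) = 548.8 K.
Isobaric step: V₃/V₂ = T₃/T₂ = 249/548.8.
V₃/V₁ = (V₂/V₁)(V₃/V₂) = 0.07812 × (249/548.8) = 0.03544.

V₃/V₁ ≈ 0.0354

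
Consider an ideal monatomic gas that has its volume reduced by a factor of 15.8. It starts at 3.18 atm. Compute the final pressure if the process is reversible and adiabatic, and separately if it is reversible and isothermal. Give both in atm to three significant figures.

For a monatomic ideal gas γ = 5/3.
Isothermal: P₂ = P₁(V₁/V₂) = 3.18×15.8 = 50.24 atm.
Adiabatic: P₂ = P₁(V₁/V₂)^γ = 3.18×15.8^(5/3) = 316.4 atm.

adiabatic: 316 atm; isothermal: 50.2 atm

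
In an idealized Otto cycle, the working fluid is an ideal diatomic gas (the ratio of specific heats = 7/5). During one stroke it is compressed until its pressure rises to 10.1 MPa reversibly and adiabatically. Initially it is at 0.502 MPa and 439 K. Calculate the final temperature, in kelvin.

T₂ ≈ 1030 K

Along an adiabat T P^((1−γ)/γ) is constant, so T₂ = T₁ (P₂/P₁)^((γ−1)/γ).
T₂ = 439 × (10.1/0.502)^(2/7) = 1035 K.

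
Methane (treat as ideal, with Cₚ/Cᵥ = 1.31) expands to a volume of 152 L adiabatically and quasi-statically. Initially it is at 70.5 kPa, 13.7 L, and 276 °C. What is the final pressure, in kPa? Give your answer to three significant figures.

Since PV^γ is constant along a reversible adiabat, P₂ = P₁ (V₁/V₂)^γ.
P₂ = 70.5 × (13.7/152)^(1.31) = 3.014 kPa.

P₂ ≈ 3.01 kPa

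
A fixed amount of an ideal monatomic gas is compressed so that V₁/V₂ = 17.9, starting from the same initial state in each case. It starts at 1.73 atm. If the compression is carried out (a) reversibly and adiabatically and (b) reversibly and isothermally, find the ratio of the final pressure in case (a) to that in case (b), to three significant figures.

For a monatomic ideal gas γ = 5/3.
Isothermal: P_b = P₁(V₁/V₂) = 1.73×17.9.
Adiabatic: P_a = P₁(V₁/V₂)^γ = 1.73×17.9^(5/3).
P_a/P_b = (V₁/V₂)^(γ−1) = 17.9^(2/3) = 6.843.

P_adiabatic / P_isothermal ≈ 6.84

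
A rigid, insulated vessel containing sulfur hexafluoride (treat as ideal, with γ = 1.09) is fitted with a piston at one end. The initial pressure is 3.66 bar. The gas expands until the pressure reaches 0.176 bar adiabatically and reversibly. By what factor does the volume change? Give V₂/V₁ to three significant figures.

V₂/V₁ ≈ 16.2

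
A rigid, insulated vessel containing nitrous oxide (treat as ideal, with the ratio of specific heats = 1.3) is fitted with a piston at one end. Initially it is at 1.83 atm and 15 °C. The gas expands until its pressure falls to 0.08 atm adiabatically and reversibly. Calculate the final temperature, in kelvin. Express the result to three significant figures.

Adiabatic: T₂/T₁ = (P₂/P₁)^((γ−1)/γ).
T₁ = 15 °C = 288.1 K.
T₂ = 288.1 × (0.08/1.83)^(0.231) = 139.9 K.

T₂ ≈ 140 K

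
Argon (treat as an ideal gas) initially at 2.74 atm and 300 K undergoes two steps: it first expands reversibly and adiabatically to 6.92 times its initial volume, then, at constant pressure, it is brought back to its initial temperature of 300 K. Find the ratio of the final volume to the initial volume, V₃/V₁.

For a monatomic ideal gas γ = 5/3.
Adiabatic step: V₂/V₁ = 6.92; T₂ = T₁·(1/6.92)^(2/3) = 82.61 K.
Isobaric step: V₃/V₂ = T₃/T₂ = 300/82.61.
V₃/V₁ = (V₂/V₁)(V₃/V₂) = 6.92 × (300/82.61) = 25.13.

V₃/V₁ ≈ 25.1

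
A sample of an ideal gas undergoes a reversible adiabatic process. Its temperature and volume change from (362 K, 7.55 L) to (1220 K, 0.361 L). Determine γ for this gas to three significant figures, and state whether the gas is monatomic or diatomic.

TV^(γ−1) = const ⇒ γ − 1 = ln(T₂/T₁) / ln(V₁/V₂).
γ = 1 + ln(1220/362) / ln(7.55/0.361) = 1.4.
γ ≈ 1.40 is close to 7/5, so the gas is diatomic.

γ ≈ 1.40; diatomic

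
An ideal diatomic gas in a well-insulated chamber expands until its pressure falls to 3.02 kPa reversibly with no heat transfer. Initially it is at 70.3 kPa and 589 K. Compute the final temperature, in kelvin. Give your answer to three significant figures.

Along an adiabat T P^((1−γ)/γ) is constant, so T₂ = T₁ (P₂/P₁)^((γ−1)/γ).
For a diatomic ideal gas γ = 7/5, so (γ−1)/γ = 2/7.
T₂ = 589 × (3.02/70.3)^(2/7) = 239.6 K.

T₂ ≈ 240 K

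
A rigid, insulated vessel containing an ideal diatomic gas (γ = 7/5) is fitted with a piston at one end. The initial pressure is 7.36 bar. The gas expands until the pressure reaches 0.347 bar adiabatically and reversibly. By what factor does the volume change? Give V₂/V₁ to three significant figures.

V₂/V₁ ≈ 8.86

From PV^γ = const, V₂/V₁ = (P₁/P₂)^(1/γ).
V₂/V₁ = (7.36/0.347)^(5/7) = 8.862.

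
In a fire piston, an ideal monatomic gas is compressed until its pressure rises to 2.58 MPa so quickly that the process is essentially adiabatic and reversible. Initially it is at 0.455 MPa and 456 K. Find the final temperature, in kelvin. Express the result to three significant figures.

T₂ ≈ 913 K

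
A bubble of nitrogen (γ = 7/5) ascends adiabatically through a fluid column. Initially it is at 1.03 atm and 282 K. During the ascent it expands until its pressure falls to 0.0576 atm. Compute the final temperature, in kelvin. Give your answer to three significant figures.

T₂ ≈ 124 K

Adiabatic: T₂/T₁ = (P₂/P₁)^((γ−1)/γ).
T₂ = 282 × (0.0576/1.03)^(2/7) = 123.7 K.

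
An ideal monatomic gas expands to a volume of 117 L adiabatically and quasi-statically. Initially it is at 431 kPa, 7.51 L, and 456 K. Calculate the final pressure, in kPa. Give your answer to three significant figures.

P₂ ≈ 4.44 kPa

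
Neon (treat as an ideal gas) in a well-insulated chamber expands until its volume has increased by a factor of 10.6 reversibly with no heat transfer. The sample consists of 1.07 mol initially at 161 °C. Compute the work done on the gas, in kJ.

W ≈ -4.59 kJ

Adiabatic: T₁V₁^(γ−1) = T₂V₂^(γ−1) ⇒ T₂ = T₁ (V₁/V₂)^(γ−1).
γ = 5/3 for a monatomic ideal gas, so γ−1 = 2/3.
T₁ = 161 °C = 434.1 K.
T₂ = 434.1 × (1/10.6)^(2/3) = 89.97 K.
Q = 0, so ΔU = W_on_gas = nCᵥΔT with Cᵥ = R/(γ−1) = 12.47 J/(mol·K).
ΔU = 1.07 × 12.47 × (89.97 − 434.1) = -4593 J.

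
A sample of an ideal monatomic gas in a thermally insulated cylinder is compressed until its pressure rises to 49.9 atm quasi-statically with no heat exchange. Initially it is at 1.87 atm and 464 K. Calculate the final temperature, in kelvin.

Along an adiabat T P^((1−γ)/γ) is constant, so T₂ = T₁ (P₂/P₁)^((γ−1)/γ).
For a monatomic ideal gas γ = 5/3, so (γ−1)/γ = 2/5.
T₂ = 464 × (49.9/1.87)^(2/5) = 1726 K.

T₂ ≈ 1730 K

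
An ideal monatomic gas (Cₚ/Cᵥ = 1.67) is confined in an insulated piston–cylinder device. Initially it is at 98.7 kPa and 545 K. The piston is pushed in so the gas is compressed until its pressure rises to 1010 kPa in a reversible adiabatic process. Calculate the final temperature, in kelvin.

T₂ ≈ 1390 K

Along an adiabat T P^((1−γ)/γ) is constant, so T₂ = T₁ (P₂/P₁)^((γ−1)/γ).
T₂ = 545 × (1010/98.7)^(0.401) = 1386 K.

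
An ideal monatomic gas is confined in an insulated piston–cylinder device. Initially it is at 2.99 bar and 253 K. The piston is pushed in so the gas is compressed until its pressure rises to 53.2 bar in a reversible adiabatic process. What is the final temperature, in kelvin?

T₂ ≈ 800 K

Along an adiabat T P^((1−γ)/γ) is constant, so T₂ = T₁ (P₂/P₁)^((γ−1)/γ).
For a monatomic ideal gas γ = 5/3, so (γ−1)/γ = 2/5.
T₂ = 253 × (53.2/2.99)^(2/5) = 800.2 K.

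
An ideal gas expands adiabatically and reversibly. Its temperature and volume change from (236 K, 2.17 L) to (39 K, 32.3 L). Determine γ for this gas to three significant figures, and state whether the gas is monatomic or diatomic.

γ ≈ 1.67; monatomic

TV^(γ−1) = const ⇒ γ − 1 = ln(T₂/T₁) / ln(V₁/V₂).
γ = 1 + ln(39/236) / ln(2.17/32.3) = 1.667.
γ ≈ 1.67 is close to 5/3, so the gas is monatomic.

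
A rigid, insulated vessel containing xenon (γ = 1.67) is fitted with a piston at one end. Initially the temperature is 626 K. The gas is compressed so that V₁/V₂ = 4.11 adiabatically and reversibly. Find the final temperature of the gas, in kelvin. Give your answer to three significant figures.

T₂ ≈ 1610 K

Adiabatic: T₁V₁^(γ−1) = T₂V₂^(γ−1) ⇒ T₂ = T₁ (V₁/V₂)^(γ−1).
T₂ = 626 × 4.11^(0.67) = 1614 K.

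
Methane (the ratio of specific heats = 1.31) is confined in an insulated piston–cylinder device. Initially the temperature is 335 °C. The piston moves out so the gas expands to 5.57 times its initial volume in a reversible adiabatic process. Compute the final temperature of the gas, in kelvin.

Adiabatic: T₁V₁^(γ−1) = T₂V₂^(γ−1) ⇒ T₂ = T₁ (V₁/V₂)^(γ−1).
T₁ = 335 °C = 608.1 K.
T₂ = 608.1 × (1/5.57)^(0.31) = 357.1 K.

T₂ ≈ 357 K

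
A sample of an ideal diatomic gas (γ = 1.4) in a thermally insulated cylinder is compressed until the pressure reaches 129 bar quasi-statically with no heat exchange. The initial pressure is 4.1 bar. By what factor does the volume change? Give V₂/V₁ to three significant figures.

V₂/V₁ ≈ 0.0851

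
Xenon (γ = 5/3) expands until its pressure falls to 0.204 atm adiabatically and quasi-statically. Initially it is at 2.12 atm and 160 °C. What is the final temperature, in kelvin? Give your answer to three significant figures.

Adiabatic: T₂/T₁ = (P₂/P₁)^((γ−1)/γ).
T₁ = 160 °C = 433.1 K.
T₂ = 433.1 × (0.204/2.12)^(2/5) = 169.8 K.

T₂ ≈ 170 K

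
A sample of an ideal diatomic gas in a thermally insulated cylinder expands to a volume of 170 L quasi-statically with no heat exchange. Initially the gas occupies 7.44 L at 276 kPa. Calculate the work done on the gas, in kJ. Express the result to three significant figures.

γ = 7/5 for a diatomic ideal gas.
P₂ = P₁(V₁/V₂)^γ = 276×(7.44/170)^(7/5) = 3.455 kPa.
For a reversible adiabat, W_by_gas = (P₁V₁ − P₂V₂)/(γ−1).
W_by = (276000×0.00744 − 3455×0.17) / (2/5) = 3665 J.
W_on_gas = −W_by = -3665 J.

W ≈ -3.67 kJ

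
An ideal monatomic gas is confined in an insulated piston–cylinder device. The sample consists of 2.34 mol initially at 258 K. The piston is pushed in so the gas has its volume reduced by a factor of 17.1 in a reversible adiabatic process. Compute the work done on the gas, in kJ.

W ≈ 42.4 kJ

For a reversible adiabat TV^(γ−1) is constant, so T₂ = T₁ (V₁/V₂)^(γ−1).
γ = 5/3 for a monatomic ideal gas, so γ−1 = 2/3.
T₂ = 258 × 17.1^(2/3) = 1712 K.
Q = 0, so ΔU = W_on_gas = nCᵥΔT with Cᵥ = R/(γ−1) = 12.47 J/(mol·K).
ΔU = 2.34 × 12.47 × (1712 − 258) = 42440 J.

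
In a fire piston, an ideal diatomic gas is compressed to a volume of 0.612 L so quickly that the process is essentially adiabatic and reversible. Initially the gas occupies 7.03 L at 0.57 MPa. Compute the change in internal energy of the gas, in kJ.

ΔU ≈ 16.6 kJ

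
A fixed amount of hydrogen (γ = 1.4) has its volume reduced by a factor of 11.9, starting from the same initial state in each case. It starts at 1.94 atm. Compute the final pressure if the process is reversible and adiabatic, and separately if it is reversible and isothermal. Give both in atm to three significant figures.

Isothermal: P₂ = P₁(V₁/V₂) = 1.94×11.9 = 23.09 atm.
Adiabatic: P₂ = P₁(V₁/V₂)^γ = 1.94×11.9^(1.4) = 62.17 atm.

adiabatic: 62.2 atm; isothermal: 23.1 atm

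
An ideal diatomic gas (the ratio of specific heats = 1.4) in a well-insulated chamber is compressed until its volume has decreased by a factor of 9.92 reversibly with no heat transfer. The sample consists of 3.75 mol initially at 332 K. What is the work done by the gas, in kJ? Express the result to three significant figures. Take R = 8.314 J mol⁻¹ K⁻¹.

W ≈ -38.9 kJ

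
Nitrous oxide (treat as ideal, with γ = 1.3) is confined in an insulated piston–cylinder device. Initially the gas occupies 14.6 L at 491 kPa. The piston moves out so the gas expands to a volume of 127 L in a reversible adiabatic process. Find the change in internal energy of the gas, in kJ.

P₂ = P₁(V₁/V₂)^γ = 491×(14.6/127)^(1.3) = 29.5 kPa.
For a reversible adiabat, W_by_gas = (P₁V₁ − P₂V₂)/(γ−1).
W_by = (491000×0.0146 − 29500×0.127) / (0.3) = 11410 J.
Q = 0 ⇒ ΔU = −W_by = -11410 J.

ΔU ≈ -11.4 kJ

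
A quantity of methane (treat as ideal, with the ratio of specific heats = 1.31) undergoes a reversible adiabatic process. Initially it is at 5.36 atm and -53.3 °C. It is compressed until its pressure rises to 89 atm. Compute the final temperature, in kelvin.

T₂ ≈ 427 K

Along an adiabat T P^((1−γ)/γ) is constant, so T₂ = T₁ (P₂/P₁)^((γ−1)/γ).
T₁ = -53.3 °C = 219.8 K.
T₂ = 219.8 × (89/5.36)^(0.237) = 427.4 K.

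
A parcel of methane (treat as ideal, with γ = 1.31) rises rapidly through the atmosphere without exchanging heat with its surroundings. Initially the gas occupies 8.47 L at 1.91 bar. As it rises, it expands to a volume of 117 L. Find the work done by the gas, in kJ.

W ≈ 2.91 kJ

P₂ = P₁(V₁/V₂)^γ = 1.91×(8.47/117)^(1.31) = 0.06127 bar.
For a reversible adiabat, W_by_gas = (P₁V₁ − P₂V₂)/(γ−1).
W_by = (191000×0.00847 − 6127×0.117) / (0.31) = 2906 J.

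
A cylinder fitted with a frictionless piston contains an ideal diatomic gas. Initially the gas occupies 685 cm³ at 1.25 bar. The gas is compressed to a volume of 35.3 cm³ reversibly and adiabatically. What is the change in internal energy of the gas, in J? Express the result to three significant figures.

γ = 7/5 for a diatomic ideal gas.
P₂ = P₁(V₁/V₂)^γ = 1.25×(685/35.3)^(7/5) = 79.43 bar.
For a reversible adiabat, W_by_gas = (P₁V₁ − P₂V₂)/(γ−1).
W_by = (125000×0.000685 − 7.943×10^6×3.53×10^-5) / (2/5) = -486.9 J.
Q = 0 ⇒ ΔU = −W_by = 486.9 J.

ΔU ≈ 487 J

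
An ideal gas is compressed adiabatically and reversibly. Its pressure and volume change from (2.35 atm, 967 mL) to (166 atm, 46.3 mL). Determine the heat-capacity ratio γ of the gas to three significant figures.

γ ≈ 1.40

PV^γ = const ⇒ γ = ln(P₂/P₁) / ln(V₁/V₂).
γ = ln(166/2.35) / ln(967/46.3) = 1.401.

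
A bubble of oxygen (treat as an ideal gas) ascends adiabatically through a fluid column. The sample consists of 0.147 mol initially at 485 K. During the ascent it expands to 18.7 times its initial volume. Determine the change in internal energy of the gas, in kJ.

For a reversible adiabat TV^(γ−1) is constant, so T₂ = T₁ (V₁/V₂)^(γ−1).
γ = 7/5 for a diatomic ideal gas, so γ−1 = 2/5.
T₂ = 485 × (1/18.7)^(2/5) = 150.3 K.
Q = 0, so ΔU = W_on_gas = nCᵥΔT with Cᵥ = R/(γ−1) = 20.79 J/(mol·K).
ΔU = 0.147 × 20.79 × (150.3 − 485) = -1023 J.

ΔU ≈ -1.02 kJ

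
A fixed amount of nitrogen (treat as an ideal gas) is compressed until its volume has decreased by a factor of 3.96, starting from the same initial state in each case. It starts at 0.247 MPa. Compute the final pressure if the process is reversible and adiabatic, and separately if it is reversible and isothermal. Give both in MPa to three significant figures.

adiabatic: 1.70 MPa; isothermal: 0.978 MPa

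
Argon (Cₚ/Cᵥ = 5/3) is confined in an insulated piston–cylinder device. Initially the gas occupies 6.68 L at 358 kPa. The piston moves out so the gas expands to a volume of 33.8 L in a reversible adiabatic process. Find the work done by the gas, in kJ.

W ≈ 2.37 kJ

P₂ = P₁(V₁/V₂)^γ = 358×(6.68/33.8)^(5/3) = 24.01 kPa.
For a reversible adiabat, W_by_gas = (P₁V₁ − P₂V₂)/(γ−1).
W_by = (358000×0.00668 − 24010×0.0338) / (2/3) = 2370 J.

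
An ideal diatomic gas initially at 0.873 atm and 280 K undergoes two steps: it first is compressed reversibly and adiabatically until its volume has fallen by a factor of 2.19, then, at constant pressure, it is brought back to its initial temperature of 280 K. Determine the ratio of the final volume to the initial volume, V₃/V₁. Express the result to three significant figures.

For a diatomic ideal gas γ = 7/5.
Adiabatic step: V₂/V₁ = 0.4566; T₂ = T₁·2.19^(2/5) = 383.1 K.
Isobaric step: V₃/V₂ = T₃/T₂ = 280/383.1.
V₃/V₁ = (V₂/V₁)(V₃/V₂) = 0.4566 × (280/383.1) = 0.3337.

V₃/V₁ ≈ 0.334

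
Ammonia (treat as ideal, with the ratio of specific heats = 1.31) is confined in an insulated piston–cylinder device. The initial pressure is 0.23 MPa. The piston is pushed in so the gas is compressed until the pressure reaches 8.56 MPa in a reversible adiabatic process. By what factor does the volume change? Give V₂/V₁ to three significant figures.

V₂/V₁ ≈ 0.0632

From PV^γ = const, V₂/V₁ = (P₁/P₂)^(1/γ).
V₂/V₁ = (0.23/8.56)^(0.763) = 0.06323.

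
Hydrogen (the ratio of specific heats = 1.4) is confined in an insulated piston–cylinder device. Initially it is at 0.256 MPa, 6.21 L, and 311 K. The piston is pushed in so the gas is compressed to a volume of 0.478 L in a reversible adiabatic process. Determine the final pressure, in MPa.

P₂ ≈ 9.28 MPa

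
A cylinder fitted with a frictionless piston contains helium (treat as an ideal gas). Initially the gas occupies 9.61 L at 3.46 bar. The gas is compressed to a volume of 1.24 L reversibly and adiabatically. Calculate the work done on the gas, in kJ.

γ = 5/3 for a monatomic ideal gas.
P₂ = P₁(V₁/V₂)^γ = 3.46×(9.61/1.24)^(5/3) = 105 bar.
For a reversible adiabat, W_by_gas = (P₁V₁ − P₂V₂)/(γ−1).
W_by = (346000×0.00961 − 1.05×10^7×0.00124) / (2/3) = -14540 J.
W_on_gas = −W_by = 14540 J.

W ≈ 14.5 kJ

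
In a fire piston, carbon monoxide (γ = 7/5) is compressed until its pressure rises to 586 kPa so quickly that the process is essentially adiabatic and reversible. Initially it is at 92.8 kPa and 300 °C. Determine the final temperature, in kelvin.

Along an adiabat T P^((1−γ)/γ) is constant, so T₂ = T₁ (P₂/P₁)^((γ−1)/γ).
T₁ = 300 °C = 573.1 K.
T₂ = 573.1 × (586/92.8)^(2/7) = 970.4 K.

T₂ ≈ 970 K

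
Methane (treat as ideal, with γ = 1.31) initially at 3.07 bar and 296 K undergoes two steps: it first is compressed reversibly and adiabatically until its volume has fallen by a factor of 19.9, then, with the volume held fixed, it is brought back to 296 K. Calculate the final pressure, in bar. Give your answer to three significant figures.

P₃ ≈ 61.1 bar

Adiabatic step (PV^γ = const): P₂ = 3.07×19.9^(1.31) = 154.4 bar; T₂ = 296×19.9^(0.31) = 748.1 K.
Isochoric: P₃ = P₂(T₃/T₂) = 154.4 × (296/748.1) = 61.09 bar.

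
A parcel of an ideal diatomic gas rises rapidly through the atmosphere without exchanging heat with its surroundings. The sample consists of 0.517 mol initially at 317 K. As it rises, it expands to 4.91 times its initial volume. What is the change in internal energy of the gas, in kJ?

Adiabatic: T₁V₁^(γ−1) = T₂V₂^(γ−1) ⇒ T₂ = T₁ (V₁/V₂)^(γ−1).
γ = 7/5 for a diatomic ideal gas, so γ−1 = 2/5.
T₂ = 317 × (1/4.91)^(2/5) = 167.7 K.
Q = 0, so ΔU = W_on_gas = nCᵥΔT with Cᵥ = R/(γ−1) = 20.79 J/(mol·K).
ΔU = 0.517 × 20.79 × (167.7 − 317) = -1604 J.

ΔU ≈ -1.60 kJ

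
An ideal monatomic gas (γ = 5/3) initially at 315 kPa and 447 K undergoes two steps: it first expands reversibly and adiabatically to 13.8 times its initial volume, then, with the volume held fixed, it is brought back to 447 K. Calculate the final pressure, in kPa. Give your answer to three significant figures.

Adiabatic step (PV^γ = const): P₂ = 315×(1/13.8)^(5/3) = 3.967 kPa; T₂ = 447×(1/13.8)^(2/3) = 77.69 K.
Isochoric: P₃ = P₂(T₃/T₂) = 3.967 × (447/77.69) = 22.83 kPa.

P₃ ≈ 22.8 kPa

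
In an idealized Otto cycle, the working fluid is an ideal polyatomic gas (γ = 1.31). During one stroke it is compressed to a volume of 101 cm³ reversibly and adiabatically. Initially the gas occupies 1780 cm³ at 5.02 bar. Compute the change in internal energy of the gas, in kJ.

ΔU ≈ 4.13 kJ

P₂ = P₁(V₁/V₂)^γ = 5.02×(1780/101)^(1.31) = 215.3 bar.
For a reversible adiabat, W_by_gas = (P₁V₁ − P₂V₂)/(γ−1).
W_by = (502000×0.00178 − 2.153×10^7×0.000101) / (0.31) = -4133 J.
Q = 0 ⇒ ΔU = −W_by = 4133 J.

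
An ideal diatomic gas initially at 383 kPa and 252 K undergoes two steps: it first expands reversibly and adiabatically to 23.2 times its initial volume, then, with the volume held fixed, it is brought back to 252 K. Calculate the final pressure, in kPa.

P₃ ≈ 16.5 kPa

For a diatomic ideal gas γ = 7/5.
Adiabatic step (PV^γ = const): P₂ = 383×(1/23.2)^(7/5) = 4.694 kPa; T₂ = 252×(1/23.2)^(2/5) = 71.65 K.
Isochoric: P₃ = P₂(T₃/T₂) = 4.694 × (252/71.65) = 16.51 kPa.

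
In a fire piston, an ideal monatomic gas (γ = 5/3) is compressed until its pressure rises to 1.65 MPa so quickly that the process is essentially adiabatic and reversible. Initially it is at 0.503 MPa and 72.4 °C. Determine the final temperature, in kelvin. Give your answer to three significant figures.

Along an adiabat T P^((1−γ)/γ) is constant, so T₂ = T₁ (P₂/P₁)^((γ−1)/γ).
T₁ = 72.4 °C = 345.5 K.
T₂ = 345.5 × (1.65/0.503)^(2/5) = 555.7 K.

T₂ ≈ 556 K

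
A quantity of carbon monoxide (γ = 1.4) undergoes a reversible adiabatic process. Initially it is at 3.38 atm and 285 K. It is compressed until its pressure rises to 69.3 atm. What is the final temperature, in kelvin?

T₂ ≈ 676 K

Along an adiabat T P^((1−γ)/γ) is constant, so T₂ = T₁ (P₂/P₁)^((γ−1)/γ).
T₂ = 285 × (69.3/3.38)^(0.286) = 675.5 K.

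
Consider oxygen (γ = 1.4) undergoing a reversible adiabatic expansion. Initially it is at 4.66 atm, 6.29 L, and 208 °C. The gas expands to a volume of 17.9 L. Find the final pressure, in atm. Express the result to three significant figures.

Adiabatic: P₁V₁^γ = P₂V₂^γ ⇒ P₂ = P₁ (V₁/V₂)^γ.
P₂ = 4.66 × (6.29/17.9)^(1.4) = 1.078 atm.

P₂ ≈ 1.08 atm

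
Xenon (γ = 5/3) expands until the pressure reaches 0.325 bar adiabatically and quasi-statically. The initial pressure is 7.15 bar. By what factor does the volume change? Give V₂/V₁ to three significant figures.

From PV^γ = const, V₂/V₁ = (P₁/P₂)^(1/γ).
V₂/V₁ = (7.15/0.325)^(3/5) = 6.389.

V₂/V₁ ≈ 6.39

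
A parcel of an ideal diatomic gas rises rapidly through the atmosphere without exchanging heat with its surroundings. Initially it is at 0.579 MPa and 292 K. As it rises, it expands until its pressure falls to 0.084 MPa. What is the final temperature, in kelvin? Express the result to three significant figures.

Along an adiabat T P^((1−γ)/γ) is constant, so T₂ = T₁ (P₂/P₁)^((γ−1)/γ).
For a diatomic ideal gas γ = 7/5, so (γ−1)/γ = 2/7.
T₂ = 292 × (0.084/0.579)^(2/7) = 168.2 K.

T₂ ≈ 168 K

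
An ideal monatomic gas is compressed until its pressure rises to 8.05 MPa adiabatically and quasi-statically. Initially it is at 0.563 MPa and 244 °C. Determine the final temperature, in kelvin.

Along an adiabat T P^((1−γ)/γ) is constant, so T₂ = T₁ (P₂/P₁)^((γ−1)/γ).
For a monatomic ideal gas γ = 5/3, so (γ−1)/γ = 2/5.
T₁ = 244 °C = 517.1 K.
T₂ = 517.1 × (8.05/0.563)^(2/5) = 1499 K.

T₂ ≈ 1500 K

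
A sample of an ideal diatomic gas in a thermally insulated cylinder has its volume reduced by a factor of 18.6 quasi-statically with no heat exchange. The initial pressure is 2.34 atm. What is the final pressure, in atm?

P₂ ≈ 140 atm

Adiabatic: P₁V₁^γ = P₂V₂^γ ⇒ P₂ = P₁ (V₁/V₂)^γ.
For a diatomic ideal gas γ = 7/5.
P₂ = 2.34 × 18.6^(7/5) = 140.1 atm.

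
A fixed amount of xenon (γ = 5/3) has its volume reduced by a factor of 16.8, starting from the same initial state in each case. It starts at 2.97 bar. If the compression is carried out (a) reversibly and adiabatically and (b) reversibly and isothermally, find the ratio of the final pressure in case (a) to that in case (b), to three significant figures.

P_adiabatic / P_isothermal ≈ 6.56

Isothermal: P_b = P₁(V₁/V₂) = 2.97×16.8.
Adiabatic: P_a = P₁(V₁/V₂)^γ = 2.97×16.8^(5/3).
P_a/P_b = (V₁/V₂)^(γ−1) = 16.8^(2/3) = 6.56.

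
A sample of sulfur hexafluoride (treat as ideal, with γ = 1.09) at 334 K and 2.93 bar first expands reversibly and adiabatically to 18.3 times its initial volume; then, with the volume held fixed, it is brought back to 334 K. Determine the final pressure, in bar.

Adiabatic step (PV^γ = const): P₂ = 2.93×(1/18.3)^(1.09) = 0.1233 bar; T₂ = 334×(1/18.3)^(0.09) = 257.1 K.
Isochoric: P₃ = P₂(T₃/T₂) = 0.1233 × (334/257.1) = 0.1601 bar.

P₃ ≈ 0.160 bar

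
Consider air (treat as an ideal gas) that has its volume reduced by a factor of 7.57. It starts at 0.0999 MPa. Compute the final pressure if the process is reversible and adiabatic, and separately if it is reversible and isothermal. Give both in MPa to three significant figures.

adiabatic: 1.70 MPa; isothermal: 0.756 MPa

For a diatomic ideal gas γ = 7/5.
Isothermal: P₂ = P₁(V₁/V₂) = 0.0999×7.57 = 0.7562 MPa.
Adiabatic: P₂ = P₁(V₁/V₂)^γ = 0.0999×7.57^(7/5) = 1.699 MPa.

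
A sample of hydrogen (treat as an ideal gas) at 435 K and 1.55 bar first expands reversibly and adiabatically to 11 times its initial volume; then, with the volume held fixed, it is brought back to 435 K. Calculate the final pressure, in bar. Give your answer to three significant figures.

P₃ ≈ 0.141 bar

For a diatomic ideal gas γ = 7/5.
Adiabatic step (PV^γ = const): P₂ = 1.55×(1/11)^(7/5) = 0.054 bar; T₂ = 435×(1/11)^(2/5) = 166.7 K.
Isochoric: P₃ = P₂(T₃/T₂) = 0.054 × (435/166.7) = 0.1409 bar.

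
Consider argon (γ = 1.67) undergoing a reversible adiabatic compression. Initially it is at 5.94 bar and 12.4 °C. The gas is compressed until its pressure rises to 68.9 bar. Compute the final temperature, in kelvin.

Along an adiabat T P^((1−γ)/γ) is constant, so T₂ = T₁ (P₂/P₁)^((γ−1)/γ).
T₁ = 12.4 °C = 285.5 K.
T₂ = 285.5 × (68.9/5.94)^(0.401) = 763.4 K.

T₂ ≈ 763 K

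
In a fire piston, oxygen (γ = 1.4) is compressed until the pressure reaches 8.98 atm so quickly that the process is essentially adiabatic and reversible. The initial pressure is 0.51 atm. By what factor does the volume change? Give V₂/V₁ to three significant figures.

From PV^γ = const, V₂/V₁ = (P₁/P₂)^(1/γ).
V₂/V₁ = (0.51/8.98)^(0.714) = 0.1289.

V₂/V₁ ≈ 0.129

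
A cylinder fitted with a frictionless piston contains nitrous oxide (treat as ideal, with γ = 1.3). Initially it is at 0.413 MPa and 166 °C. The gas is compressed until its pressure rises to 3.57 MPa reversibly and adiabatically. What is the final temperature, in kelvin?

Along an adiabat T P^((1−γ)/γ) is constant, so T₂ = T₁ (P₂/P₁)^((γ−1)/γ).
T₁ = 166 °C = 439.1 K.
T₂ = 439.1 × (3.57/0.413)^(0.231) = 722.4 K.

T₂ ≈ 722 K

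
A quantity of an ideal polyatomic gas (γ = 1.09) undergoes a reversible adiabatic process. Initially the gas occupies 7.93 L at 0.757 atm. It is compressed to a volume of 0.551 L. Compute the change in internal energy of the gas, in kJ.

P₂ = P₁(V₁/V₂)^γ = 0.757×(7.93/0.551)^(1.09) = 13.85 atm.
For a reversible adiabat, W_by_gas = (P₁V₁ − P₂V₂)/(γ−1).
W_by = (76700×0.00793 − 1.403×10^6×0.000551) / (0.09) = -1833 J.
Q = 0 ⇒ ΔU = −W_by = 1833 J.

ΔU ≈ 1.83 kJ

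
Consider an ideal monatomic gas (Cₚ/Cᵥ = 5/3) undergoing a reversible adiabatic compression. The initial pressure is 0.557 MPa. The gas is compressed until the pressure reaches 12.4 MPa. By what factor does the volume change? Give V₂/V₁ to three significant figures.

From PV^γ = const, V₂/V₁ = (P₁/P₂)^(1/γ).
V₂/V₁ = (0.557/12.4)^(3/5) = 0.1554.

V₂/V₁ ≈ 0.155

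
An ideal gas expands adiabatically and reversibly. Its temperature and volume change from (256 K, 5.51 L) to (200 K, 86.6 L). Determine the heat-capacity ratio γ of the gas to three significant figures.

γ ≈ 1.09

TV^(γ−1) = const ⇒ γ − 1 = ln(T₂/T₁) / ln(V₁/V₂).
γ = 1 + ln(200/256) / ln(5.51/86.6) = 1.09.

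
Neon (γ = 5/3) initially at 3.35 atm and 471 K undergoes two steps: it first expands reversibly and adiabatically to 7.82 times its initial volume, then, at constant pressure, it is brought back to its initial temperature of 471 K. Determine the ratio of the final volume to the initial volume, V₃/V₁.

Adiabatic step: V₂/V₁ = 7.82; T₂ = T₁·(1/7.82)^(2/3) = 119.6 K.
Isobaric step: V₃/V₂ = T₃/T₂ = 471/119.6.
V₃/V₁ = (V₂/V₁)(V₃/V₂) = 7.82 × (471/119.6) = 30.81.

V₃/V₁ ≈ 30.8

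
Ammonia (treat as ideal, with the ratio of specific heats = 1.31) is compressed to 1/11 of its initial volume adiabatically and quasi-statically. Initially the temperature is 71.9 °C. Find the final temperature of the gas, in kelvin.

For a reversible adiabat TV^(γ−1) is constant, so T₂ = T₁ (V₁/V₂)^(γ−1).
T₁ = 71.9 °C = 345 K.
T₂ = 345 × 11^(0.31) = 725.6 K.

T₂ ≈ 726 K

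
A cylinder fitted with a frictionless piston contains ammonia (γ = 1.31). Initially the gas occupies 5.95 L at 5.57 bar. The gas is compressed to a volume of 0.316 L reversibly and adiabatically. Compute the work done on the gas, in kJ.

W ≈ 15.9 kJ

P₂ = P₁(V₁/V₂)^γ = 5.57×(5.95/0.316)^(1.31) = 260.5 bar.
For a reversible adiabat, W_by_gas = (P₁V₁ − P₂V₂)/(γ−1).
W_by = (557000×0.00595 − 2.605×10^7×0.000316) / (0.31) = -15870 J.
W_on_gas = −W_by = 15870 J.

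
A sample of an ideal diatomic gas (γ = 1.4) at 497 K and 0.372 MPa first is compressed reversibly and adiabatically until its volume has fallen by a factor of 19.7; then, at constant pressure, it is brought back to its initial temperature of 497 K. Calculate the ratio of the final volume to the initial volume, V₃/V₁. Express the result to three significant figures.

V₃/V₁ ≈ 0.0154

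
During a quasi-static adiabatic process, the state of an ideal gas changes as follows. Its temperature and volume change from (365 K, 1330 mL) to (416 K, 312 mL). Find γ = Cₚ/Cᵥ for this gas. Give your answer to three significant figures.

γ ≈ 1.09

TV^(γ−1) = const ⇒ γ − 1 = ln(T₂/T₁) / ln(V₁/V₂).
γ = 1 + ln(416/365) / ln(1330/312) = 1.09.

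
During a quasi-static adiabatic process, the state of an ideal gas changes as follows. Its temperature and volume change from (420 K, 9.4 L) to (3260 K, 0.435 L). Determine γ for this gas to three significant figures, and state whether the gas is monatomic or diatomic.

TV^(γ−1) = const ⇒ γ − 1 = ln(T₂/T₁) / ln(V₁/V₂).
γ = 1 + ln(3260/420) / ln(9.4/0.435) = 1.667.
γ ≈ 1.67 is close to 5/3, so the gas is monatomic.

γ ≈ 1.67; monatomic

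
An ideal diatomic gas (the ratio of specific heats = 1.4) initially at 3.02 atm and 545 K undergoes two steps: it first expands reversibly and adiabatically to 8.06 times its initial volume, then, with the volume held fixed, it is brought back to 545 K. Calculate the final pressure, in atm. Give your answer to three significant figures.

P₃ ≈ 0.375 atm

Adiabatic step (PV^γ = const): P₂ = 3.02×(1/8.06)^(1.4) = 0.1626 atm; T₂ = 545×(1/8.06)^(0.4) = 236.5 K.
Isochoric: P₃ = P₂(T₃/T₂) = 0.1626 × (545/236.5) = 0.3747 atm.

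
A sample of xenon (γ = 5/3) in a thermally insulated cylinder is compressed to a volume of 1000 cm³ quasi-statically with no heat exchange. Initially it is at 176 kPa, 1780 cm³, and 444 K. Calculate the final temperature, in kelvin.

T₂ ≈ 652 K

Adiabatic: T₁V₁^(γ−1) = T₂V₂^(γ−1) ⇒ T₂ = T₁ (V₁/V₂)^(γ−1).
T₂ = 444 × (1780/1000)^(2/3) = 652.1 K.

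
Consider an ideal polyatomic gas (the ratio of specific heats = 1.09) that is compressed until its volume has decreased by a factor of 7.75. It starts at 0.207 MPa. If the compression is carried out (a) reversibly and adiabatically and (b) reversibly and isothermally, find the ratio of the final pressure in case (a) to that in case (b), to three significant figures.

Isothermal: P_b = P₁(V₁/V₂) = 0.207×7.75.
Adiabatic: P_a = P₁(V₁/V₂)^γ = 0.207×7.75^(1.09).
P_a/P_b = (V₁/V₂)^(γ−1) = 7.75^(0.09) = 1.202.

P_adiabatic / P_isothermal ≈ 1.20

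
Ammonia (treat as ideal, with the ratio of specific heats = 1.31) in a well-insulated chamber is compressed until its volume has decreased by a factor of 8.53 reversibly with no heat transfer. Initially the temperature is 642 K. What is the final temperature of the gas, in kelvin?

T₂ ≈ 1250 K

For a reversible adiabat TV^(γ−1) is constant, so T₂ = T₁ (V₁/V₂)^(γ−1).
T₂ = 642 × 8.53^(0.31) = 1248 K.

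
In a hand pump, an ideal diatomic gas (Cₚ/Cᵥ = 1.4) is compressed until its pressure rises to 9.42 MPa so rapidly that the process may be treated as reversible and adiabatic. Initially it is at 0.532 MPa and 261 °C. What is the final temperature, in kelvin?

Adiabatic: T₂/T₁ = (P₂/P₁)^((γ−1)/γ).
T₁ = 261 °C = 534.1 K.
T₂ = 534.1 × (9.42/0.532)^(0.286) = 1214 K.

T₂ ≈ 1210 K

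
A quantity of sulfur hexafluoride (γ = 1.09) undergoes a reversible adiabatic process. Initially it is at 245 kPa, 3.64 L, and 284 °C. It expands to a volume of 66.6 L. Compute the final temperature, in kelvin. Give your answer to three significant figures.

For a reversible adiabat TV^(γ−1) is constant, so T₂ = T₁ (V₁/V₂)^(γ−1).
T₁ = 284 °C = 557.1 K.
T₂ = 557.1 × (3.64/66.6)^(0.09) = 428.9 K.

T₂ ≈ 429 K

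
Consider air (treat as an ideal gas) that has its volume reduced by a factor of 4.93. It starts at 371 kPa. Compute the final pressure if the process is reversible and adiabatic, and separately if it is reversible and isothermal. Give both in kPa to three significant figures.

adiabatic: 3460 kPa; isothermal: 1830 kPa

For a diatomic ideal gas γ = 7/5.
Isothermal: P₂ = P₁(V₁/V₂) = 371×4.93 = 1829 kPa.
Adiabatic: P₂ = P₁(V₁/V₂)^γ = 371×4.93^(7/5) = 3462 kPa.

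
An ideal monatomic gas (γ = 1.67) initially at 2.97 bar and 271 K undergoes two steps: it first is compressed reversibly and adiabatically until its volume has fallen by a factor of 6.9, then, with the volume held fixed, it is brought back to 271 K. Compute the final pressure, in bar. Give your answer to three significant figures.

Adiabatic step (PV^γ = const): P₂ = 2.97×6.9^(1.67) = 74.75 bar; T₂ = 271×6.9^(0.67) = 988.5 K.
Isochoric: P₃ = P₂(T₃/T₂) = 74.75 × (271/988.5) = 20.49 bar.

P₃ ≈ 20.5 bar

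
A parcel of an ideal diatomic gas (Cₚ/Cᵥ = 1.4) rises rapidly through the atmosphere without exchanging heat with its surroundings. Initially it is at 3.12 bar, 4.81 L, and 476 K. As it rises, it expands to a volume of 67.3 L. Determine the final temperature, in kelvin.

T₂ ≈ 166 K

Adiabatic: T₁V₁^(γ−1) = T₂V₂^(γ−1) ⇒ T₂ = T₁ (V₁/V₂)^(γ−1).
T₂ = 476 × (4.81/67.3)^(0.4) = 165.7 K.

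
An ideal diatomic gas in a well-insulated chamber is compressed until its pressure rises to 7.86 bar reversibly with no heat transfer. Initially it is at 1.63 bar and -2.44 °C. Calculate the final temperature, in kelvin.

T₂ ≈ 424 K

Adiabatic: T₂/T₁ = (P₂/P₁)^((γ−1)/γ).
For a diatomic ideal gas γ = 7/5, so (γ−1)/γ = 2/7.
T₁ = -2.44 °C = 270.7 K.
T₂ = 270.7 × (7.86/1.63)^(2/7) = 424.3 K.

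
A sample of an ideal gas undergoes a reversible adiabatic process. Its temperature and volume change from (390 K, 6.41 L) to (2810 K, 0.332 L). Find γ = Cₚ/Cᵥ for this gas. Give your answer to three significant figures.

TV^(γ−1) = const ⇒ γ − 1 = ln(T₂/T₁) / ln(V₁/V₂).
γ = 1 + ln(2810/390) / ln(6.41/0.332) = 1.667.

γ ≈ 1.67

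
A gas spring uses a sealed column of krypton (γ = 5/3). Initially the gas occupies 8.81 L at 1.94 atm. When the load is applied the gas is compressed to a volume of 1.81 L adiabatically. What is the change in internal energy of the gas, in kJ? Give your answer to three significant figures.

ΔU ≈ 4.86 kJ

P₂ = P₁(V₁/V₂)^γ = 1.94×(8.81/1.81)^(5/3) = 27.12 atm.
For a reversible adiabat, W_by_gas = (P₁V₁ − P₂V₂)/(γ−1).
W_by = (196600×0.00881 − 2.748×10^6×0.00181) / (2/3) = -4863 J.
Q = 0 ⇒ ΔU = −W_by = 4863 J.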